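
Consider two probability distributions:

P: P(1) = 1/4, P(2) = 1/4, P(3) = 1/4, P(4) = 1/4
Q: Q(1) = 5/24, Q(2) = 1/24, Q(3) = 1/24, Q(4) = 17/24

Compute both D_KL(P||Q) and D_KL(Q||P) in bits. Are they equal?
D_KL(P||Q) = 0.9826 bits, D_KL(Q||P) = 0.7941 bits. No, they are not equal.

D_KL(P||Q) = Σ P(x) log₂(P(x)/Q(x))

Computing term by term:
  P(1)·log₂(P(1)/Q(1)) = (1/4)·log₂((1/4)/(5/24)) = 0.06576
  P(2)·log₂(P(2)/Q(2)) = (1/4)·log₂((1/4)/(1/24)) = 0.64624
  P(3)·log₂(P(3)/Q(3)) = (1/4)·log₂((1/4)/(1/24)) = 0.64624
  P(4)·log₂(P(4)/Q(4)) = (1/4)·log₂((1/4)/(17/24)) = -0.37563

D_KL(P||Q) = 0.06576 + 0.64624 + 0.64624 - 0.37563 = 0.98261 ≈ 0.9826 bits

D_KL(Q||P) = Σ Q(x) log₂(Q(x)/P(x))

Computing term by term:
  Q(1)·log₂(Q(1)/P(1)) = (5/24)·log₂((5/24)/(1/4)) = -0.05480
  Q(2)·log₂(Q(2)/P(2)) = (1/24)·log₂((1/24)/(1/4)) = -0.10771
  Q(3)·log₂(Q(3)/P(3)) = (1/24)·log₂((1/24)/(1/4)) = -0.10771
  Q(4)·log₂(Q(4)/P(4)) = (17/24)·log₂((17/24)/(1/4)) = 1.06427

D_KL(Q||P) = -0.05480 - 0.10771 - 0.10771 + 1.06427 = 0.79405 ≈ 0.7941 bits

These are NOT equal (difference: 0.1885 bits). KL divergence is asymmetric: D_KL(P||Q) ≠ D_KL(Q||P) in general.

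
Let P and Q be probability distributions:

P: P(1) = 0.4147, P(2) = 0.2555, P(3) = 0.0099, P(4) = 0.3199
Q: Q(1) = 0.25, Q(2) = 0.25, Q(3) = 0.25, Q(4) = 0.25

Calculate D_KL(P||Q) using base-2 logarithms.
0.3785 bits

D_KL(P||Q) = Σ P(x) log₂(P(x)/Q(x))

Computing term by term:
  P(1)·log₂(P(1)/Q(1)) = 0.4147·log₂(0.4147/0.25) = 0.30279
  P(2)·log₂(P(2)/Q(2)) = 0.2555·log₂(0.2555/0.25) = 0.00802
  P(3)·log₂(P(3)/Q(3)) = 0.0099·log₂(0.0099/0.25) = -0.04612
  P(4)·log₂(P(4)/Q(4)) = 0.3199·log₂(0.3199/0.25) = 0.11379

D_KL(P||Q) = 0.30279 + 0.00802 - 0.04612 + 0.11379 = 0.37848 ≈ 0.3785 bits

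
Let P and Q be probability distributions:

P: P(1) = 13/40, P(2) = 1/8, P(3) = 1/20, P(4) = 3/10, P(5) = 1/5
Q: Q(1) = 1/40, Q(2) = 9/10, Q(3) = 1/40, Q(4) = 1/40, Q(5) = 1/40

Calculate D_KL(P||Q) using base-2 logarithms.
2.5721 bits

D_KL(P||Q) = Σ P(x) log₂(P(x)/Q(x))

Computing term by term:
  P(1)·log₂(P(1)/Q(1)) = (13/40)·log₂((13/40)/(1/40)) = 1.20264
  P(2)·log₂(P(2)/Q(2)) = (1/8)·log₂((1/8)/(9/10)) = -0.35600
  P(3)·log₂(P(3)/Q(3)) = (1/20)·log₂((1/20)/(1/40)) = 0.05000
  P(4)·log₂(P(4)/Q(4)) = (3/10)·log₂((3/10)/(1/40)) = 1.07549
  P(5)·log₂(P(5)/Q(5)) = (1/5)·log₂((1/5)/(1/40)) = 0.60000

D_KL(P||Q) = 1.20264 - 0.35600 + 0.05000 + 1.07549 + 0.60000 = 2.57213 ≈ 2.5721 bits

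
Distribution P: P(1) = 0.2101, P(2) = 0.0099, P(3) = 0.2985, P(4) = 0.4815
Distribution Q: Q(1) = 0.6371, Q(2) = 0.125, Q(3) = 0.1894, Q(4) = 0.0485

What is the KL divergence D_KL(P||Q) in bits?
1.4179 bits

D_KL(P||Q) = Σ P(x) log₂(P(x)/Q(x))

Computing term by term:
  P(1)·log₂(P(1)/Q(1)) = 0.2101·log₂(0.2101/0.6371) = -0.33625
  P(2)·log₂(P(2)/Q(2)) = 0.0099·log₂(0.0099/0.125) = -0.03622
  P(3)·log₂(P(3)/Q(3)) = 0.2985·log₂(0.2985/0.1894) = 0.19590
  P(4)·log₂(P(4)/Q(4)) = 0.4815·log₂(0.4815/0.0485) = 1.59448

D_KL(P||Q) = -0.33625 - 0.03622 + 0.19590 + 1.59448 = 1.41791 ≈ 1.4179 bits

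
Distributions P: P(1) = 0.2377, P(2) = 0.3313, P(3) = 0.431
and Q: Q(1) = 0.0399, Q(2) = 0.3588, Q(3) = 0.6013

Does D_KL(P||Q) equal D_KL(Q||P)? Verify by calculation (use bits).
D_KL(P||Q) = 0.3668 bits, D_KL(Q||P) = 0.2274 bits. No — D_KL(P||Q) ≠ D_KL(Q||P) for this pair.

D_KL(P||Q) = Σ P(x) log₂(P(x)/Q(x))

Computing term by term:
  P(1)·log₂(P(1)/Q(1)) = 0.2377·log₂(0.2377/0.0399) = 0.61200
  P(2)·log₂(P(2)/Q(2)) = 0.3313·log₂(0.3313/0.3588) = -0.03811
  P(3)·log₂(P(3)/Q(3)) = 0.431·log₂(0.431/0.6013) = -0.20705

D_KL(P||Q) = 0.61200 - 0.03811 - 0.20705 = 0.36684 ≈ 0.3668 bits

D_KL(Q||P) = Σ Q(x) log₂(Q(x)/P(x))

Computing term by term:
  Q(1)·log₂(Q(1)/P(1)) = 0.0399·log₂(0.0399/0.2377) = -0.10273
  Q(2)·log₂(Q(2)/P(2)) = 0.3588·log₂(0.3588/0.3313) = 0.04128
  Q(3)·log₂(Q(3)/P(3)) = 0.6013·log₂(0.6013/0.431) = 0.28886

D_KL(Q||P) = -0.10273 + 0.04128 + 0.28886 = 0.22741 ≈ 0.2274 bits

These are NOT equal (difference: 0.1394 bits). KL divergence is asymmetric: D_KL(P||Q) ≠ D_KL(Q||P) in general.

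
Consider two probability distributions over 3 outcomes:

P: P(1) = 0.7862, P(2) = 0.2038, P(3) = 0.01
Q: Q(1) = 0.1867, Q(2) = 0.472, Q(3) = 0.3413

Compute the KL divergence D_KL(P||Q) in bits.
1.3329 bits

D_KL(P||Q) = Σ P(x) log₂(P(x)/Q(x))

Computing term by term:
  P(1)·log₂(P(1)/Q(1)) = 0.7862·log₂(0.7862/0.1867) = 1.63072
  P(2)·log₂(P(2)/Q(2)) = 0.2038·log₂(0.2038/0.472) = -0.24693
  P(3)·log₂(P(3)/Q(3)) = 0.01·log₂(0.01/0.3413) = -0.05093

D_KL(P||Q) = 1.63072 - 0.24693 - 0.05093 = 1.33286 ≈ 1.3329 bits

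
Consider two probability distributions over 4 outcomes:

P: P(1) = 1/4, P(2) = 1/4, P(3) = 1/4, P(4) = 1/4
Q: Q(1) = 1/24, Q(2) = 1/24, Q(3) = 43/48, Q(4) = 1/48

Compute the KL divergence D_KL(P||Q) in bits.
1.7284 bits

D_KL(P||Q) = Σ P(x) log₂(P(x)/Q(x))

Computing term by term:
  P(1)·log₂(P(1)/Q(1)) = (1/4)·log₂((1/4)/(1/24)) = 0.64624
  P(2)·log₂(P(2)/Q(2)) = (1/4)·log₂((1/4)/(1/24)) = 0.64624
  P(3)·log₂(P(3)/Q(3)) = (1/4)·log₂((1/4)/(43/48)) = -0.46033
  P(4)·log₂(P(4)/Q(4)) = (1/4)·log₂((1/4)/(1/48)) = 0.89624

D_KL(P||Q) = 0.64624 + 0.64624 - 0.46033 + 0.89624 = 1.72839 ≈ 1.7284 bits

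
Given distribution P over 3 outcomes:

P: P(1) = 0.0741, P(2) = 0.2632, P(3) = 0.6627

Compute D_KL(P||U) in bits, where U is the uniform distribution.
0.4065 bits

U(i) = 1/3 for all i

D_KL(P||U) = Σ P(x) log₂(P(x) / (1/3))
           = Σ P(x) log₂(P(x)) + log₂(3)
           = log₂(3) - H(P)

H(P) = -Σ P(x) log₂(P(x)):
  -P(1)·log₂(P(1)) = -(0.0741)·log₂(0.0741) = 0.27820
  -P(2)·log₂(P(2)) = -(0.2632)·log₂(0.2632) = 0.50686
  -P(3)·log₂(P(3)) = -(0.6627)·log₂(0.6627) = 0.39336
H(P) = 0.27820 + 0.50686 + 0.39336 = 1.17842 bits

log₂(3) = 1.58496 bits

D_KL(P||U) = 1.58496 - 1.17842 = 0.40654 ≈ 0.4065 bits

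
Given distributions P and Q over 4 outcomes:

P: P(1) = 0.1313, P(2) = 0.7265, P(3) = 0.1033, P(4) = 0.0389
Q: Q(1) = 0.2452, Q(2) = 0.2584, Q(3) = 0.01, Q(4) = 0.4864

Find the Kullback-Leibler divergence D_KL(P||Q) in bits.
1.1714 bits

D_KL(P||Q) = Σ P(x) log₂(P(x)/Q(x))

Computing term by term:
  P(1)·log₂(P(1)/Q(1)) = 0.1313·log₂(0.1313/0.2452) = -0.11831
  P(2)·log₂(P(2)/Q(2)) = 0.7265·log₂(0.7265/0.2584) = 1.08347
  P(3)·log₂(P(3)/Q(3)) = 0.1033·log₂(0.1033/0.01) = 0.34799
  P(4)·log₂(P(4)/Q(4)) = 0.0389·log₂(0.0389/0.4864) = -0.14176

D_KL(P||Q) = -0.11831 + 1.08347 + 0.34799 - 0.14176 = 1.17139 ≈ 1.1714 bits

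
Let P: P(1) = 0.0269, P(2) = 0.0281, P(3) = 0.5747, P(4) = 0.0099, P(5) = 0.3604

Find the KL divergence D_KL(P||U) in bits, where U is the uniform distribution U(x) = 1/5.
0.9810 bits

U(i) = 1/5 for all i

D_KL(P||U) = Σ P(x) log₂(P(x) / (1/5))
           = Σ P(x) log₂(P(x)) + log₂(5)
           = log₂(5) - H(P)

H(P) = -Σ P(x) log₂(P(x)):
  -P(1)·log₂(P(1)) = -(0.0269)·log₂(0.0269) = 0.14032
  -P(2)·log₂(P(2)) = -(0.0281)·log₂(0.0281) = 0.14481
  -P(3)·log₂(P(3)) = -(0.5747)·log₂(0.5747) = 0.45925
  -P(4)·log₂(P(4)) = -(0.0099)·log₂(0.0099) = 0.06592
  -P(5)·log₂(P(5)) = -(0.3604)·log₂(0.3604) = 0.53063
H(P) = 0.14032 + 0.14481 + 0.45925 + 0.06592 + 0.53063 = 1.34093 bits

log₂(5) = 2.32193 bits

D_KL(P||U) = 2.32193 - 1.34093 = 0.98100 ≈ 0.9810 bits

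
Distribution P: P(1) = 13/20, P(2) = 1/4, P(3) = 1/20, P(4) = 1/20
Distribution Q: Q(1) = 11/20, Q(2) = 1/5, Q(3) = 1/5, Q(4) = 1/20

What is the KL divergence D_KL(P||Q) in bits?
0.1371 bits

D_KL(P||Q) = Σ P(x) log₂(P(x)/Q(x))

Computing term by term:
  P(1)·log₂(P(1)/Q(1)) = (13/20)·log₂((13/20)/(11/20)) = 0.15666
  P(2)·log₂(P(2)/Q(2)) = (1/4)·log₂((1/4)/(1/5)) = 0.08048
  P(3)·log₂(P(3)/Q(3)) = (1/20)·log₂((1/20)/(1/5)) = -0.10000
  P(4)·log₂(P(4)/Q(4)) = (1/20)·log₂((1/20)/(1/20)) = 0.00000

D_KL(P||Q) = 0.15666 + 0.08048 - 0.10000 + 0.00000 = 0.13714 ≈ 0.1371 bits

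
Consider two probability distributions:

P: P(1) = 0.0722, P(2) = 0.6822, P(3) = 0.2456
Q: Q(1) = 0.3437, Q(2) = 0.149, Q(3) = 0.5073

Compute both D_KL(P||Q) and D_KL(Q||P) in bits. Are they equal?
D_KL(P||Q) = 1.0778 bits, D_KL(Q||P) = 0.9776 bits. No, they are not equal.

D_KL(P||Q) = Σ P(x) log₂(P(x)/Q(x))

Computing term by term:
  P(1)·log₂(P(1)/Q(1)) = 0.0722·log₂(0.0722/0.3437) = -0.16253
  P(2)·log₂(P(2)/Q(2)) = 0.6822·log₂(0.6822/0.149) = 1.49735
  P(3)·log₂(P(3)/Q(3)) = 0.2456·log₂(0.2456/0.5073) = -0.25703

D_KL(P||Q) = -0.16253 + 1.49735 - 0.25703 = 1.07779 ≈ 1.0778 bits

D_KL(Q||P) = Σ Q(x) log₂(Q(x)/P(x))

Computing term by term:
  Q(1)·log₂(Q(1)/P(1)) = 0.3437·log₂(0.3437/0.0722) = 0.77370
  Q(2)·log₂(Q(2)/P(2)) = 0.149·log₂(0.149/0.6822) = -0.32704
  Q(3)·log₂(Q(3)/P(3)) = 0.5073·log₂(0.5073/0.2456) = 0.53090

D_KL(Q||P) = 0.77370 - 0.32704 + 0.53090 = 0.97756 ≈ 0.9776 bits

These are NOT equal (difference: 0.1002 bits). KL divergence is asymmetric: D_KL(P||Q) ≠ D_KL(Q||P) in general.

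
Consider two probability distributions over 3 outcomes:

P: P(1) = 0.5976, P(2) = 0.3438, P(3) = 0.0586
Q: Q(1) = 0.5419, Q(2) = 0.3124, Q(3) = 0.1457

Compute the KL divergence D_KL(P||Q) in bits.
0.0549 bits

D_KL(P||Q) = Σ P(x) log₂(P(x)/Q(x))

Computing term by term:
  P(1)·log₂(P(1)/Q(1)) = 0.5976·log₂(0.5976/0.5419) = 0.08435
  P(2)·log₂(P(2)/Q(2)) = 0.3438·log₂(0.3438/0.3124) = 0.04750
  P(3)·log₂(P(3)/Q(3)) = 0.0586·log₂(0.0586/0.1457) = -0.07700

D_KL(P||Q) = 0.08435 + 0.04750 - 0.07700 = 0.05485 ≈ 0.0549 bits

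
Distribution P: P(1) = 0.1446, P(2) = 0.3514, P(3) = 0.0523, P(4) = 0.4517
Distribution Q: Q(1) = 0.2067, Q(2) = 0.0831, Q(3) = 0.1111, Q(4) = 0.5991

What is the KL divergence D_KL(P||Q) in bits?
0.4156 bits

D_KL(P||Q) = Σ P(x) log₂(P(x)/Q(x))

Computing term by term:
  P(1)·log₂(P(1)/Q(1)) = 0.1446·log₂(0.1446/0.2067) = -0.07454
  P(2)·log₂(P(2)/Q(2)) = 0.3514·log₂(0.3514/0.0831) = 0.73098
  P(3)·log₂(P(3)/Q(3)) = 0.0523·log₂(0.0523/0.1111) = -0.05685
  P(4)·log₂(P(4)/Q(4)) = 0.4517·log₂(0.4517/0.5991) = -0.18404

D_KL(P||Q) = -0.07454 + 0.73098 - 0.05685 - 0.18404 = 0.41555 ≈ 0.4156 bits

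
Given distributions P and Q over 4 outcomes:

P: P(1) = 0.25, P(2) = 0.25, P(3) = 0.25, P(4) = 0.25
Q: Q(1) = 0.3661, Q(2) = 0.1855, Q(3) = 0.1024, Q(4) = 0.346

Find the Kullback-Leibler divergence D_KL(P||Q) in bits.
0.1748 bits

D_KL(P||Q) = Σ P(x) log₂(P(x)/Q(x))

Computing term by term:
  P(1)·log₂(P(1)/Q(1)) = 0.25·log₂(0.25/0.3661) = -0.13758
  P(2)·log₂(P(2)/Q(2)) = 0.25·log₂(0.25/0.1855) = 0.10763
  P(3)·log₂(P(3)/Q(3)) = 0.25·log₂(0.25/0.1024) = 0.32193
  P(4)·log₂(P(4)/Q(4)) = 0.25·log₂(0.25/0.346) = -0.11721

D_KL(P||Q) = -0.13758 + 0.10763 + 0.32193 - 0.11721 = 0.17477 ≈ 0.1748 bits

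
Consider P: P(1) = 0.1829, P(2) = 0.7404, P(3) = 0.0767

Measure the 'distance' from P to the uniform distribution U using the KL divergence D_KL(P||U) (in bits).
0.5315 bits

U(i) = 1/3 for all i

D_KL(P||U) = Σ P(x) log₂(P(x) / (1/3))
           = Σ P(x) log₂(P(x)) + log₂(3)
           = log₂(3) - H(P)

H(P) = -Σ P(x) log₂(P(x)):
  -P(1)·log₂(P(1)) = -(0.1829)·log₂(0.1829) = 0.44826
  -P(2)·log₂(P(2)) = -(0.7404)·log₂(0.7404) = 0.32105
  -P(3)·log₂(P(3)) = -(0.0767)·log₂(0.0767) = 0.28415
H(P) = 0.44826 + 0.32105 + 0.28415 = 1.05346 bits

log₂(3) = 1.58496 bits

D_KL(P||U) = 1.58496 - 1.05346 = 0.53150 ≈ 0.5315 bits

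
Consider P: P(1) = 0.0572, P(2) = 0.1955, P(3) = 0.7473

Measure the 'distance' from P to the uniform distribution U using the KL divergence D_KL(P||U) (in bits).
0.5744 bits

U(i) = 1/3 for all i

D_KL(P||U) = Σ P(x) log₂(P(x) / (1/3))
           = Σ P(x) log₂(P(x)) + log₂(3)
           = log₂(3) - H(P)

H(P) = -Σ P(x) log₂(P(x)):
  -P(1)·log₂(P(1)) = -(0.0572)·log₂(0.0572) = 0.23611
  -P(2)·log₂(P(2)) = -(0.1955)·log₂(0.1955) = 0.46036
  -P(3)·log₂(P(3)) = -(0.7473)·log₂(0.7473) = 0.31405
H(P) = 0.23611 + 0.46036 + 0.31405 = 1.01052 bits

log₂(3) = 1.58496 bits

D_KL(P||U) = 1.58496 - 1.01052 = 0.57444 ≈ 0.5744 bits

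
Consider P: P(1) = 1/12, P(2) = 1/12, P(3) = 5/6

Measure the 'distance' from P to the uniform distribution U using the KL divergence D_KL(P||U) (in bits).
0.7683 bits

U(i) = 1/3 for all i

D_KL(P||U) = Σ P(x) log₂(P(x) / (1/3))
           = Σ P(x) log₂(P(x)) + log₂(3)
           = log₂(3) - H(P)

H(P) = -Σ P(x) log₂(P(x)):
  -P(1)·log₂(P(1)) = -(1/12)·log₂(1/12) = 0.29875
  -P(2)·log₂(P(2)) = -(1/12)·log₂(1/12) = 0.29875
  -P(3)·log₂(P(3)) = -(5/6)·log₂(5/6) = 0.21920
H(P) = 0.29875 + 0.29875 + 0.21920 = 0.81670 bits

log₂(3) = 1.58496 bits

D_KL(P||U) = 1.58496 - 0.81670 = 0.76826 ≈ 0.7683 bits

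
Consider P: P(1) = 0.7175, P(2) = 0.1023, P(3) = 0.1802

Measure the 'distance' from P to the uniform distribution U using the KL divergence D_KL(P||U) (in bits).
0.4593 bits

U(i) = 1/3 for all i

D_KL(P||U) = Σ P(x) log₂(P(x) / (1/3))
           = Σ P(x) log₂(P(x)) + log₂(3)
           = log₂(3) - H(P)

H(P) = -Σ P(x) log₂(P(x)):
  -P(1)·log₂(P(1)) = -(0.7175)·log₂(0.7175) = 0.34365
  -P(2)·log₂(P(2)) = -(0.1023)·log₂(0.1023) = 0.33648
  -P(3)·log₂(P(3)) = -(0.1802)·log₂(0.1802) = 0.44551
H(P) = 0.34365 + 0.33648 + 0.44551 = 1.12564 bits

log₂(3) = 1.58496 bits

D_KL(P||U) = 1.58496 - 1.12564 = 0.45932 ≈ 0.4593 bits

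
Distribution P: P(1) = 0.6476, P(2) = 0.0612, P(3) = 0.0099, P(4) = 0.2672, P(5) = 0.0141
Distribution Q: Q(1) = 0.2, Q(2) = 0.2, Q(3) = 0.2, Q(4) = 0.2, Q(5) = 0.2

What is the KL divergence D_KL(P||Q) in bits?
1.0080 bits

D_KL(P||Q) = Σ P(x) log₂(P(x)/Q(x))

Computing term by term:
  P(1)·log₂(P(1)/Q(1)) = 0.6476·log₂(0.6476/0.2) = 1.09775
  P(2)·log₂(P(2)/Q(2)) = 0.0612·log₂(0.0612/0.2) = -0.10455
  P(3)·log₂(P(3)/Q(3)) = 0.0099·log₂(0.0099/0.2) = -0.04293
  P(4)·log₂(P(4)/Q(4)) = 0.2672·log₂(0.2672/0.2) = 0.11167
  P(5)·log₂(P(5)/Q(5)) = 0.0141·log₂(0.0141/0.2) = -0.05395

D_KL(P||Q) = 1.09775 - 0.10455 - 0.04293 + 0.11167 - 0.05395 = 1.00799 ≈ 1.0080 bits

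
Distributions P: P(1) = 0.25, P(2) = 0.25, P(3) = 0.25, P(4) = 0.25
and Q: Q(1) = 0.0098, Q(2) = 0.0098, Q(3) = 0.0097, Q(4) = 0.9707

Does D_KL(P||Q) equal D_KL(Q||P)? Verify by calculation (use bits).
D_KL(P||Q) = 3.0192 bits, D_KL(Q||P) = 1.7627 bits. No — D_KL(P||Q) ≠ D_KL(Q||P) for this pair.

D_KL(P||Q) = Σ P(x) log₂(P(x)/Q(x))

Computing term by term:
  P(1)·log₂(P(1)/Q(1)) = 0.25·log₂(0.25/0.0098) = 1.16825
  P(2)·log₂(P(2)/Q(2)) = 0.25·log₂(0.25/0.0098) = 1.16825
  P(3)·log₂(P(3)/Q(3)) = 0.25·log₂(0.25/0.0097) = 1.17195
  P(4)·log₂(P(4)/Q(4)) = 0.25·log₂(0.25/0.9707) = -0.48927

D_KL(P||Q) = 1.16825 + 1.16825 + 1.17195 - 0.48927 = 3.01918 ≈ 3.0192 bits

D_KL(Q||P) = Σ Q(x) log₂(Q(x)/P(x))

Computing term by term:
  Q(1)·log₂(Q(1)/P(1)) = 0.0098·log₂(0.0098/0.25) = -0.04580
  Q(2)·log₂(Q(2)/P(2)) = 0.0098·log₂(0.0098/0.25) = -0.04580
  Q(3)·log₂(Q(3)/P(3)) = 0.0097·log₂(0.0097/0.25) = -0.04547
  Q(4)·log₂(Q(4)/P(4)) = 0.9707·log₂(0.9707/0.25) = 1.89975

D_KL(Q||P) = -0.04580 - 0.04580 - 0.04547 + 1.89975 = 1.76268 ≈ 1.7627 bits

These are NOT equal (difference: 1.2565 bits). KL divergence is asymmetric: D_KL(P||Q) ≠ D_KL(Q||P) in general.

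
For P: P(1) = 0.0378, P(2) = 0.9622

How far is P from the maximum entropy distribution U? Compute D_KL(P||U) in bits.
0.7679 bits

U(i) = 1/2 for all i

D_KL(P||U) = Σ P(x) log₂(P(x) / (1/2))
           = Σ P(x) log₂(P(x)) + log₂(2)
           = log₂(2) - H(P)

H(P) = -Σ P(x) log₂(P(x)):
  -P(1)·log₂(P(1)) = -(0.0378)·log₂(0.0378) = 0.17862
  -P(2)·log₂(P(2)) = -(0.9622)·log₂(0.9622) = 0.05349
H(P) = 0.17862 + 0.05349 = 0.23211 bits

log₂(2) = 1.00000 bits

D_KL(P||U) = 1.00000 - 0.23211 = 0.76789 ≈ 0.7679 bits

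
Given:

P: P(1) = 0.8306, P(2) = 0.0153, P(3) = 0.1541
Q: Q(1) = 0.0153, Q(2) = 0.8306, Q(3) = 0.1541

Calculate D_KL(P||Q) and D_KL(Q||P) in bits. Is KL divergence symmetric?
D_KL(P||Q) = 4.6982 bits, D_KL(Q||P) = 4.6982 bits. The two values coincide for this particular pair, but no — KL divergence is not symmetric in general.

D_KL(P||Q) = Σ P(x) log₂(P(x)/Q(x))

Computing term by term:
  P(1)·log₂(P(1)/Q(1)) = 0.8306·log₂(0.8306/0.0153) = 4.78637
  P(2)·log₂(P(2)/Q(2)) = 0.0153·log₂(0.0153/0.8306) = -0.08817
  P(3)·log₂(P(3)/Q(3)) = 0.1541·log₂(0.1541/0.1541) = 0.00000

D_KL(P||Q) = 4.78637 - 0.08817 + 0.00000 = 4.69820 ≈ 4.6982 bits

D_KL(Q||P) = Σ Q(x) log₂(Q(x)/P(x))

Computing term by term:
  Q(1)·log₂(Q(1)/P(1)) = 0.0153·log₂(0.0153/0.8306) = -0.08817
  Q(2)·log₂(Q(2)/P(2)) = 0.8306·log₂(0.8306/0.0153) = 4.78637
  Q(3)·log₂(Q(3)/P(3)) = 0.1541·log₂(0.1541/0.1541) = 0.00000

D_KL(Q||P) = -0.08817 + 4.78637 + 0.00000 = 4.69820 ≈ 4.6982 bits

These ARE equal here. Q is P with outcomes relabeled (Q(1) = P(2), Q(2) = P(1)) by a relabeling that is its own inverse, so the two sums contain exactly the same terms in a different order. This is a special case — KL divergence is not symmetric in general: D_KL(P||Q) ≠ D_KL(Q||P) for most P, Q.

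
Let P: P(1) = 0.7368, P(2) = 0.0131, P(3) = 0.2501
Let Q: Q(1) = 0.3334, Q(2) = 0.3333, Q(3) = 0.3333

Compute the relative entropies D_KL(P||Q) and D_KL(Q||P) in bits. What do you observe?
D_KL(P||Q) = 0.6781 bits, D_KL(Q||P) = 1.3129 bits. The two directions give different values (D_KL(Q||P) exceeds D_KL(P||Q) by 0.6348 bits): KL divergence is asymmetric.

D_KL(P||Q) = Σ P(x) log₂(P(x)/Q(x))

Computing term by term:
  P(1)·log₂(P(1)/Q(1)) = 0.7368·log₂(0.7368/0.3334) = 0.84291
  P(2)·log₂(P(2)/Q(2)) = 0.0131·log₂(0.0131/0.3333) = -0.06117
  P(3)·log₂(P(3)/Q(3)) = 0.2501·log₂(0.2501/0.3333) = -0.10362

D_KL(P||Q) = 0.84291 - 0.06117 - 0.10362 = 0.67812 ≈ 0.6781 bits

D_KL(Q||P) = Σ Q(x) log₂(Q(x)/P(x))

Computing term by term:
  Q(1)·log₂(Q(1)/P(1)) = 0.3334·log₂(0.3334/0.7368) = -0.38142
  Q(2)·log₂(Q(2)/P(2)) = 0.3333·log₂(0.3333/0.0131) = 1.55624
  Q(3)·log₂(Q(3)/P(3)) = 0.3333·log₂(0.3333/0.2501) = 0.13809

D_KL(Q||P) = -0.38142 + 1.55624 + 0.13809 = 1.31291 ≈ 1.3129 bits

These are NOT equal (difference: 0.6348 bits). KL divergence is asymmetric: D_KL(P||Q) ≠ D_KL(Q||P) in general.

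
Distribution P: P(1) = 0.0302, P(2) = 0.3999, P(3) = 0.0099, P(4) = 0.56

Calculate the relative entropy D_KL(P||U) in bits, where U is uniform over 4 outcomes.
0.7844 bits

U(i) = 1/4 for all i

D_KL(P||U) = Σ P(x) log₂(P(x) / (1/4))
           = Σ P(x) log₂(P(x)) + log₂(4)
           = log₂(4) - H(P)

H(P) = -Σ P(x) log₂(P(x)):
  -P(1)·log₂(P(1)) = -(0.0302)·log₂(0.0302) = 0.15249
  -P(2)·log₂(P(2)) = -(0.3999)·log₂(0.3999) = 0.52878
  -P(3)·log₂(P(3)) = -(0.0099)·log₂(0.0099) = 0.06592
  -P(4)·log₂(P(4)) = -(0.56)·log₂(0.56) = 0.46844
H(P) = 0.15249 + 0.52878 + 0.06592 + 0.46844 = 1.21563 bits

log₂(4) = 2.00000 bits

D_KL(P||U) = 2.00000 - 1.21563 = 0.78437 ≈ 0.7844 bits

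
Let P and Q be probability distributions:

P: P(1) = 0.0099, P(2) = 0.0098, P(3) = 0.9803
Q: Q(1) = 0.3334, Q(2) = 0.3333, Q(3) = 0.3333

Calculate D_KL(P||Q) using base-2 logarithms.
1.4257 bits

D_KL(P||Q) = Σ P(x) log₂(P(x)/Q(x))

Computing term by term:
  P(1)·log₂(P(1)/Q(1)) = 0.0099·log₂(0.0099/0.3334) = -0.05023
  P(2)·log₂(P(2)/Q(2)) = 0.0098·log₂(0.0098/0.3333) = -0.04986
  P(3)·log₂(P(3)/Q(3)) = 0.9803·log₂(0.9803/0.3333) = 1.52574

D_KL(P||Q) = -0.05023 - 0.04986 + 1.52574 = 1.42565 ≈ 1.4257 bits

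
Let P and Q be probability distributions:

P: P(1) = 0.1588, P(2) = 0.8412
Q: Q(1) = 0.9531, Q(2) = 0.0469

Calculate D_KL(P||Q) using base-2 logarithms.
3.0929 bits

D_KL(P||Q) = Σ P(x) log₂(P(x)/Q(x))

Computing term by term:
  P(1)·log₂(P(1)/Q(1)) = 0.1588·log₂(0.1588/0.9531) = -0.41056
  P(2)·log₂(P(2)/Q(2)) = 0.8412·log₂(0.8412/0.0469) = 3.50342

D_KL(P||Q) = -0.41056 + 3.50342 = 3.09286 ≈ 3.0929 bits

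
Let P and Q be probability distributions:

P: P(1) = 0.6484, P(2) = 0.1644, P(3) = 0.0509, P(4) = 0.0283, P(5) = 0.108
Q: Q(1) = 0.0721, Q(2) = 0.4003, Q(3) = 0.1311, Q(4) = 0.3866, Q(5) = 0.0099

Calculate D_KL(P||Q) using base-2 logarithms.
2.0397 bits

D_KL(P||Q) = Σ P(x) log₂(P(x)/Q(x))

Computing term by term:
  P(1)·log₂(P(1)/Q(1)) = 0.6484·log₂(0.6484/0.0721) = 2.05466
  P(2)·log₂(P(2)/Q(2)) = 0.1644·log₂(0.1644/0.4003) = -0.21107
  P(3)·log₂(P(3)/Q(3)) = 0.0509·log₂(0.0509/0.1311) = -0.06947
  P(4)·log₂(P(4)/Q(4)) = 0.0283·log₂(0.0283/0.3866) = -0.10675
  P(5)·log₂(P(5)/Q(5)) = 0.108·log₂(0.108/0.0099) = 0.37233

D_KL(P||Q) = 2.05466 - 0.21107 - 0.06947 - 0.10675 + 0.37233 = 2.03970 ≈ 2.0397 bits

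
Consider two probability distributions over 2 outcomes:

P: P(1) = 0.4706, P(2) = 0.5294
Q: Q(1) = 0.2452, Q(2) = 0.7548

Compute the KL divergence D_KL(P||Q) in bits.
0.1717 bits

D_KL(P||Q) = Σ P(x) log₂(P(x)/Q(x))

Computing term by term:
  P(1)·log₂(P(1)/Q(1)) = 0.4706·log₂(0.4706/0.2452) = 0.44262
  P(2)·log₂(P(2)/Q(2)) = 0.5294·log₂(0.5294/0.7548) = -0.27091

D_KL(P||Q) = 0.44262 - 0.27091 = 0.17171 ≈ 0.1717 bits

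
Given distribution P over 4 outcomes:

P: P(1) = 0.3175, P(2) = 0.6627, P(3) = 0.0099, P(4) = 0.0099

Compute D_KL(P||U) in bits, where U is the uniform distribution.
0.9493 bits

U(i) = 1/4 for all i

D_KL(P||U) = Σ P(x) log₂(P(x) / (1/4))
           = Σ P(x) log₂(P(x)) + log₂(4)
           = log₂(4) - H(P)

H(P) = -Σ P(x) log₂(P(x)):
  -P(1)·log₂(P(1)) = -(0.3175)·log₂(0.3175) = 0.52552
  -P(2)·log₂(P(2)) = -(0.6627)·log₂(0.6627) = 0.39336
  -P(3)·log₂(P(3)) = -(0.0099)·log₂(0.0099) = 0.06592
  -P(4)·log₂(P(4)) = -(0.0099)·log₂(0.0099) = 0.06592
H(P) = 0.52552 + 0.39336 + 0.06592 + 0.06592 = 1.05072 bits

log₂(4) = 2.00000 bits

D_KL(P||U) = 2.00000 - 1.05072 = 0.94928 ≈ 0.9493 bits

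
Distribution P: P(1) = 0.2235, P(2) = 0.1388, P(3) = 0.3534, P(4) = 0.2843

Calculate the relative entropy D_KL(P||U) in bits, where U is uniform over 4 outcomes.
0.0753 bits

U(i) = 1/4 for all i

D_KL(P||U) = Σ P(x) log₂(P(x) / (1/4))
           = Σ P(x) log₂(P(x)) + log₂(4)
           = log₂(4) - H(P)

H(P) = -Σ P(x) log₂(P(x)):
  -P(1)·log₂(P(1)) = -(0.2235)·log₂(0.2235) = 0.48313
  -P(2)·log₂(P(2)) = -(0.1388)·log₂(0.1388) = 0.39543
  -P(3)·log₂(P(3)) = -(0.3534)·log₂(0.3534) = 0.53032
  -P(4)·log₂(P(4)) = -(0.2843)·log₂(0.2843) = 0.51587
H(P) = 0.48313 + 0.39543 + 0.53032 + 0.51587 = 1.92475 bits

log₂(4) = 2.00000 bits

D_KL(P||U) = 2.00000 - 1.92475 = 0.07525 ≈ 0.0753 bits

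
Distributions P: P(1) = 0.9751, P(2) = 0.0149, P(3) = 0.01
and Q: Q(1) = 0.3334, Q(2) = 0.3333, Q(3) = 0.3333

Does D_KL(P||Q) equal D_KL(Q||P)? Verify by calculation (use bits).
D_KL(P||Q) = 1.3924 bits, D_KL(Q||P) = 2.6642 bits. No — D_KL(P||Q) ≠ D_KL(Q||P) for this pair.

D_KL(P||Q) = Σ P(x) log₂(P(x)/Q(x))

Computing term by term:
  P(1)·log₂(P(1)/Q(1)) = 0.9751·log₂(0.9751/0.3334) = 1.50974
  P(2)·log₂(P(2)/Q(2)) = 0.0149·log₂(0.0149/0.3333) = -0.06680
  P(3)·log₂(P(3)/Q(3)) = 0.01·log₂(0.01/0.3333) = -0.05059

D_KL(P||Q) = 1.50974 - 0.06680 - 0.05059 = 1.39235 ≈ 1.3924 bits

D_KL(Q||P) = Σ Q(x) log₂(Q(x)/P(x))

Computing term by term:
  Q(1)·log₂(Q(1)/P(1)) = 0.3334·log₂(0.3334/0.9751) = -0.51620
  Q(2)·log₂(Q(2)/P(2)) = 0.3333·log₂(0.3333/0.0149) = 1.49433
  Q(3)·log₂(Q(3)/P(3)) = 0.3333·log₂(0.3333/0.01) = 1.68608

D_KL(Q||P) = -0.51620 + 1.49433 + 1.68608 = 2.66421 ≈ 2.6642 bits

These are NOT equal (difference: 1.2718 bits). KL divergence is asymmetric: D_KL(P||Q) ≠ D_KL(Q||P) in general.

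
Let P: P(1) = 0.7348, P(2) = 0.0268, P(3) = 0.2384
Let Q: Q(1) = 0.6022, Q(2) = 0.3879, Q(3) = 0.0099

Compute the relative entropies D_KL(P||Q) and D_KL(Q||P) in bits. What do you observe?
D_KL(P||Q) = 1.2019 bits, D_KL(Q||P) = 1.2772 bits. The two directions give different values (D_KL(Q||P) exceeds D_KL(P||Q) by 0.0753 bits): KL divergence is asymmetric.

D_KL(P||Q) = Σ P(x) log₂(P(x)/Q(x))

Computing term by term:
  P(1)·log₂(P(1)/Q(1)) = 0.7348·log₂(0.7348/0.6022) = 0.21097
  P(2)·log₂(P(2)/Q(2)) = 0.0268·log₂(0.0268/0.3879) = -0.10332
  P(3)·log₂(P(3)/Q(3)) = 0.2384·log₂(0.2384/0.0099) = 1.09421

D_KL(P||Q) = 0.21097 - 0.10332 + 1.09421 = 1.20186 ≈ 1.2019 bits

D_KL(Q||P) = Σ Q(x) log₂(Q(x)/P(x))

Computing term by term:
  Q(1)·log₂(Q(1)/P(1)) = 0.6022·log₂(0.6022/0.7348) = -0.17290
  Q(2)·log₂(Q(2)/P(2)) = 0.3879·log₂(0.3879/0.0268) = 1.49550
  Q(3)·log₂(Q(3)/P(3)) = 0.0099·log₂(0.0099/0.2384) = -0.04544

D_KL(Q||P) = -0.17290 + 1.49550 - 0.04544 = 1.27716 ≈ 1.2772 bits

These are NOT equal (difference: 0.0753 bits). KL divergence is asymmetric: D_KL(P||Q) ≠ D_KL(Q||P) in general.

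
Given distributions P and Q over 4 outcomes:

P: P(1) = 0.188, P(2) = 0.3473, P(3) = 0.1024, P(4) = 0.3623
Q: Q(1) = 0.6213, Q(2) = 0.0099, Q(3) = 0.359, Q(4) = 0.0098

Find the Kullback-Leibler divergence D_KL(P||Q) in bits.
3.1600 bits

D_KL(P||Q) = Σ P(x) log₂(P(x)/Q(x))

Computing term by term:
  P(1)·log₂(P(1)/Q(1)) = 0.188·log₂(0.188/0.6213) = -0.32422
  P(2)·log₂(P(2)/Q(2)) = 0.3473·log₂(0.3473/0.0099) = 1.78256
  P(3)·log₂(P(3)/Q(3)) = 0.1024·log₂(0.1024/0.359) = -0.18532
  P(4)·log₂(P(4)/Q(4)) = 0.3623·log₂(0.3623/0.0098) = 1.88695

D_KL(P||Q) = -0.32422 + 1.78256 - 0.18532 + 1.88695 = 3.15997 ≈ 3.1600 bits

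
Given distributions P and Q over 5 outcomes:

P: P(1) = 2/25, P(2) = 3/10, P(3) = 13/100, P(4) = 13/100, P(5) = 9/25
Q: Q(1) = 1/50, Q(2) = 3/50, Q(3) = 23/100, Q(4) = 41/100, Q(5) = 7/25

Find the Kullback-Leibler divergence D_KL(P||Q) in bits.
0.6647 bits

D_KL(P||Q) = Σ P(x) log₂(P(x)/Q(x))

Computing term by term:
  P(1)·log₂(P(1)/Q(1)) = (2/25)·log₂((2/25)/(1/50)) = 0.16000
  P(2)·log₂(P(2)/Q(2)) = (3/10)·log₂((3/10)/(3/50)) = 0.69658
  P(3)·log₂(P(3)/Q(3)) = (13/100)·log₂((13/100)/(23/100)) = -0.10701
  P(4)·log₂(P(4)/Q(4)) = (13/100)·log₂((13/100)/(41/100)) = -0.21542
  P(5)·log₂(P(5)/Q(5)) = (9/25)·log₂((9/25)/(7/25)) = 0.13053

D_KL(P||Q) = 0.16000 + 0.69658 - 0.10701 - 0.21542 + 0.13053 = 0.66468 ≈ 0.6647 bits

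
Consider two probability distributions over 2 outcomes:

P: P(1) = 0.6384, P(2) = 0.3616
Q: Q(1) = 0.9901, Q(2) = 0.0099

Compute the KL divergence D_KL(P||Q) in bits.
1.4728 bits

D_KL(P||Q) = Σ P(x) log₂(P(x)/Q(x))

Computing term by term:
  P(1)·log₂(P(1)/Q(1)) = 0.6384·log₂(0.6384/0.9901) = -0.40418
  P(2)·log₂(P(2)/Q(2)) = 0.3616·log₂(0.3616/0.0099) = 1.87700

D_KL(P||Q) = -0.40418 + 1.87700 = 1.47282 ≈ 1.4728 bits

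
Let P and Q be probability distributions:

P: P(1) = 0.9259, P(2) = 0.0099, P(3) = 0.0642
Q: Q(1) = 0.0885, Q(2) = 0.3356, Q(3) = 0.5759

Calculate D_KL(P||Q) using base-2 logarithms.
2.8826 bits

D_KL(P||Q) = Σ P(x) log₂(P(x)/Q(x))

Computing term by term:
  P(1)·log₂(P(1)/Q(1)) = 0.9259·log₂(0.9259/0.0885) = 3.13612
  P(2)·log₂(P(2)/Q(2)) = 0.0099·log₂(0.0099/0.3356) = -0.05032
  P(3)·log₂(P(3)/Q(3)) = 0.0642·log₂(0.0642/0.5759) = -0.20320

D_KL(P||Q) = 3.13612 - 0.05032 - 0.20320 = 2.88260 ≈ 2.8826 bits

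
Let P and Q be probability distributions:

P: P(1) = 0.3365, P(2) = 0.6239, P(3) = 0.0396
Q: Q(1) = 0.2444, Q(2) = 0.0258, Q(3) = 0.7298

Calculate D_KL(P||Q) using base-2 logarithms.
2.8561 bits

D_KL(P||Q) = Σ P(x) log₂(P(x)/Q(x))

Computing term by term:
  P(1)·log₂(P(1)/Q(1)) = 0.3365·log₂(0.3365/0.2444) = 0.15525
  P(2)·log₂(P(2)/Q(2)) = 0.6239·log₂(0.6239/0.0258) = 2.86736
  P(3)·log₂(P(3)/Q(3)) = 0.0396·log₂(0.0396/0.7298) = -0.16648

D_KL(P||Q) = 0.15525 + 2.86736 - 0.16648 = 2.85613 ≈ 2.8561 bits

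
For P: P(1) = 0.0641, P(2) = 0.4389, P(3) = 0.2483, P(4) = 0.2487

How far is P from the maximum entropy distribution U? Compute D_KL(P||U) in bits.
0.2262 bits

U(i) = 1/4 for all i

D_KL(P||U) = Σ P(x) log₂(P(x) / (1/4))
           = Σ P(x) log₂(P(x)) + log₂(4)
           = log₂(4) - H(P)

H(P) = -Σ P(x) log₂(P(x)):
  -P(1)·log₂(P(1)) = -(0.0641)·log₂(0.0641) = 0.25406
  -P(2)·log₂(P(2)) = -(0.4389)·log₂(0.4389) = 0.52143
  -P(3)·log₂(P(3)) = -(0.2483)·log₂(0.2483) = 0.49904
  -P(4)·log₂(P(4)) = -(0.2487)·log₂(0.2487) = 0.49927
H(P) = 0.25406 + 0.52143 + 0.49904 + 0.49927 = 1.77380 bits

log₂(4) = 2.00000 bits

D_KL(P||U) = 2.00000 - 1.77380 = 0.22620 ≈ 0.2262 bits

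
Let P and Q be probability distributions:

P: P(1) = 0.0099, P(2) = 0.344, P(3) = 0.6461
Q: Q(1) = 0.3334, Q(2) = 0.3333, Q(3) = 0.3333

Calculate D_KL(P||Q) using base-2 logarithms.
0.5824 bits

D_KL(P||Q) = Σ P(x) log₂(P(x)/Q(x))

Computing term by term:
  P(1)·log₂(P(1)/Q(1)) = 0.0099·log₂(0.0099/0.3334) = -0.05023
  P(2)·log₂(P(2)/Q(2)) = 0.344·log₂(0.344/0.3333) = 0.01568
  P(3)·log₂(P(3)/Q(3)) = 0.6461·log₂(0.6461/0.3333) = 0.61698

D_KL(P||Q) = -0.05023 + 0.01568 + 0.61698 = 0.58243 ≈ 0.5824 bits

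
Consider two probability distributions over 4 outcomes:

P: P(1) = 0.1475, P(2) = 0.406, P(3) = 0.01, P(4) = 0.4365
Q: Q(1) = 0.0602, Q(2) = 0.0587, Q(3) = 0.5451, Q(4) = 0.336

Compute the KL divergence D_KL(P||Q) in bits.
1.4306 bits

D_KL(P||Q) = Σ P(x) log₂(P(x)/Q(x))

Computing term by term:
  P(1)·log₂(P(1)/Q(1)) = 0.1475·log₂(0.1475/0.0602) = 0.19070
  P(2)·log₂(P(2)/Q(2)) = 0.406·log₂(0.406/0.0587) = 1.13276
  P(3)·log₂(P(3)/Q(3)) = 0.01·log₂(0.01/0.5451) = -0.05768
  P(4)·log₂(P(4)/Q(4)) = 0.4365·log₂(0.4365/0.336) = 0.16479

D_KL(P||Q) = 0.19070 + 1.13276 - 0.05768 + 0.16479 = 1.43057 ≈ 1.4306 bits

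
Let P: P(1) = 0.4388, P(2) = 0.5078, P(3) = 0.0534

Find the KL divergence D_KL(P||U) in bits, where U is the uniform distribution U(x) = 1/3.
0.3413 bits

U(i) = 1/3 for all i

D_KL(P||U) = Σ P(x) log₂(P(x) / (1/3))
           = Σ P(x) log₂(P(x)) + log₂(3)
           = log₂(3) - H(P)

H(P) = -Σ P(x) log₂(P(x)):
  -P(1)·log₂(P(1)) = -(0.4388)·log₂(0.4388) = 0.52145
  -P(2)·log₂(P(2)) = -(0.5078)·log₂(0.5078) = 0.49646
  -P(3)·log₂(P(3)) = -(0.0534)·log₂(0.0534) = 0.22572
H(P) = 0.52145 + 0.49646 + 0.22572 = 1.24363 bits

log₂(3) = 1.58496 bits

D_KL(P||U) = 1.58496 - 1.24363 = 0.34133 ≈ 0.3413 bits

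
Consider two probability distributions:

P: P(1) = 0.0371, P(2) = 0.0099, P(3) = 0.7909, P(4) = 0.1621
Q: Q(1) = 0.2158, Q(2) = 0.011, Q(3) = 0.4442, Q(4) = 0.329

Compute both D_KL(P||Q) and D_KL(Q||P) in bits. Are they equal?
D_KL(P||Q) = 0.3970 bits, D_KL(Q||P) = 0.5161 bits. No, they are not equal.

D_KL(P||Q) = Σ P(x) log₂(P(x)/Q(x))

Computing term by term:
  P(1)·log₂(P(1)/Q(1)) = 0.0371·log₂(0.0371/0.2158) = -0.09424
  P(2)·log₂(P(2)/Q(2)) = 0.0099·log₂(0.0099/0.011) = -0.00150
  P(3)·log₂(P(3)/Q(3)) = 0.7909·log₂(0.7909/0.4442) = 0.65825
  P(4)·log₂(P(4)/Q(4)) = 0.1621·log₂(0.1621/0.329) = -0.16554

D_KL(P||Q) = -0.09424 - 0.00150 + 0.65825 - 0.16554 = 0.39697 ≈ 0.3970 bits

D_KL(Q||P) = Σ Q(x) log₂(Q(x)/P(x))

Computing term by term:
  Q(1)·log₂(Q(1)/P(1)) = 0.2158·log₂(0.2158/0.0371) = 0.54818
  Q(2)·log₂(Q(2)/P(2)) = 0.011·log₂(0.011/0.0099) = 0.00167
  Q(3)·log₂(Q(3)/P(3)) = 0.4442·log₂(0.4442/0.7909) = -0.36970
  Q(4)·log₂(Q(4)/P(4)) = 0.329·log₂(0.329/0.1621) = 0.33598

D_KL(Q||P) = 0.54818 + 0.00167 - 0.36970 + 0.33598 = 0.51613 ≈ 0.5161 bits

These are NOT equal (difference: 0.1191 bits). KL divergence is asymmetric: D_KL(P||Q) ≠ D_KL(Q||P) in general.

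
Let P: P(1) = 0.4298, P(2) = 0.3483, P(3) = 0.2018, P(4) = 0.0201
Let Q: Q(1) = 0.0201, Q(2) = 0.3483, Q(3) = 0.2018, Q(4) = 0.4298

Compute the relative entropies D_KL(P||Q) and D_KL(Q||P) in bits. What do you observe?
D_KL(P||Q) = 1.8102 bits, D_KL(Q||P) = 1.8102 bits. The two directions give the same value here, because Q is a self-inverse relabeling of P; in general KL divergence is asymmetric.

D_KL(P||Q) = Σ P(x) log₂(P(x)/Q(x))

Computing term by term:
  P(1)·log₂(P(1)/Q(1)) = 0.4298·log₂(0.4298/0.0201) = 1.89903
  P(2)·log₂(P(2)/Q(2)) = 0.3483·log₂(0.3483/0.3483) = 0.00000
  P(3)·log₂(P(3)/Q(3)) = 0.2018·log₂(0.2018/0.2018) = 0.00000
  P(4)·log₂(P(4)/Q(4)) = 0.0201·log₂(0.0201/0.4298) = -0.08881

D_KL(P||Q) = 1.89903 + 0.00000 + 0.00000 - 0.08881 = 1.81022 ≈ 1.8102 bits

D_KL(Q||P) = Σ Q(x) log₂(Q(x)/P(x))

Computing term by term:
  Q(1)·log₂(Q(1)/P(1)) = 0.0201·log₂(0.0201/0.4298) = -0.08881
  Q(2)·log₂(Q(2)/P(2)) = 0.3483·log₂(0.3483/0.3483) = 0.00000
  Q(3)·log₂(Q(3)/P(3)) = 0.2018·log₂(0.2018/0.2018) = 0.00000
  Q(4)·log₂(Q(4)/P(4)) = 0.4298·log₂(0.4298/0.0201) = 1.89903

D_KL(Q||P) = -0.08881 + 0.00000 + 0.00000 + 1.89903 = 1.81022 ≈ 1.8102 bits

These ARE equal here. Q is P with outcomes relabeled (Q(1) = P(4), Q(4) = P(1)) by a relabeling that is its own inverse, so the two sums contain exactly the same terms in a different order. This is a special case — KL divergence is not symmetric in general: D_KL(P||Q) ≠ D_KL(Q||P) for most P, Q.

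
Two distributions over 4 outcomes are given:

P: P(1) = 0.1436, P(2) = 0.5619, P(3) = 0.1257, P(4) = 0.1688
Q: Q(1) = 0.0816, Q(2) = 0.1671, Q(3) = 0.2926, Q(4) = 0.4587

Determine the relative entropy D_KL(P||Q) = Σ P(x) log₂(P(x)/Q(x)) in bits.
0.7035 bits

D_KL(P||Q) = Σ P(x) log₂(P(x)/Q(x))

Computing term by term:
  P(1)·log₂(P(1)/Q(1)) = 0.1436·log₂(0.1436/0.0816) = 0.11709
  P(2)·log₂(P(2)/Q(2)) = 0.5619·log₂(0.5619/0.1671) = 0.98310
  P(3)·log₂(P(3)/Q(3)) = 0.1257·log₂(0.1257/0.2926) = -0.15322
  P(4)·log₂(P(4)/Q(4)) = 0.1688·log₂(0.1688/0.4587) = -0.24345

D_KL(P||Q) = 0.11709 + 0.98310 - 0.15322 - 0.24345 = 0.70352 ≈ 0.7035 bits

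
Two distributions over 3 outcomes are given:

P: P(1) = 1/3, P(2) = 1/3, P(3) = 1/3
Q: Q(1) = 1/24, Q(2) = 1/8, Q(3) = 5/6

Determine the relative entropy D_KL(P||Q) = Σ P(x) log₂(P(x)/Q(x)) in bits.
1.0310 bits

D_KL(P||Q) = Σ P(x) log₂(P(x)/Q(x))

Computing term by term:
  P(1)·log₂(P(1)/Q(1)) = (1/3)·log₂((1/3)/(1/24)) = 1.00000
  P(2)·log₂(P(2)/Q(2)) = (1/3)·log₂((1/3)/(1/8)) = 0.47168
  P(3)·log₂(P(3)/Q(3)) = (1/3)·log₂((1/3)/(5/6)) = -0.44064

D_KL(P||Q) = 1.00000 + 0.47168 - 0.44064 = 1.03104 ≈ 1.0310 bits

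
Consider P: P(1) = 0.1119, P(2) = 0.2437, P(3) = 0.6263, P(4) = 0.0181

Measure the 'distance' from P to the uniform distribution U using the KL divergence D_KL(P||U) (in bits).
0.6225 bits

U(i) = 1/4 for all i

D_KL(P||U) = Σ P(x) log₂(P(x) / (1/4))
           = Σ P(x) log₂(P(x)) + log₂(4)
           = log₂(4) - H(P)

H(P) = -Σ P(x) log₂(P(x)):
  -P(1)·log₂(P(1)) = -(0.1119)·log₂(0.1119) = 0.35357
  -P(2)·log₂(P(2)) = -(0.2437)·log₂(0.2437) = 0.49637
  -P(3)·log₂(P(3)) = -(0.6263)·log₂(0.6263) = 0.42280
  -P(4)·log₂(P(4)) = -(0.0181)·log₂(0.0181) = 0.10476
H(P) = 0.35357 + 0.49637 + 0.42280 + 0.10476 = 1.37750 bits

log₂(4) = 2.00000 bits

D_KL(P||U) = 2.00000 - 1.37750 = 0.62250 ≈ 0.6225 bits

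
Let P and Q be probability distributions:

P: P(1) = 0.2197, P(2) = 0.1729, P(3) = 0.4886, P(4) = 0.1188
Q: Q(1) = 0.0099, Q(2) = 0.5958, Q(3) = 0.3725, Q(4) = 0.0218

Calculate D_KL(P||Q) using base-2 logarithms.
1.1557 bits

D_KL(P||Q) = Σ P(x) log₂(P(x)/Q(x))

Computing term by term:
  P(1)·log₂(P(1)/Q(1)) = 0.2197·log₂(0.2197/0.0099) = 0.98249
  P(2)·log₂(P(2)/Q(2)) = 0.1729·log₂(0.1729/0.5958) = -0.30861
  P(3)·log₂(P(3)/Q(3)) = 0.4886·log₂(0.4886/0.3725) = 0.19124
  P(4)·log₂(P(4)/Q(4)) = 0.1188·log₂(0.1188/0.0218) = 0.29060

D_KL(P||Q) = 0.98249 - 0.30861 + 0.19124 + 0.29060 = 1.15572 ≈ 1.1557 bits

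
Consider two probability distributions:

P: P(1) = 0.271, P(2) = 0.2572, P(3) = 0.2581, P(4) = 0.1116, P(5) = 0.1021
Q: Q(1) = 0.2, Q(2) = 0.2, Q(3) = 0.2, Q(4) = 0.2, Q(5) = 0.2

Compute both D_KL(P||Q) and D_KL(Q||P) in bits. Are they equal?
D_KL(P||Q) = 0.1141 bits, D_KL(Q||P) = 0.1285 bits. No, they are not equal.

D_KL(P||Q) = Σ P(x) log₂(P(x)/Q(x))

Computing term by term:
  P(1)·log₂(P(1)/Q(1)) = 0.271·log₂(0.271/0.2) = 0.11878
  P(2)·log₂(P(2)/Q(2)) = 0.2572·log₂(0.2572/0.2) = 0.09334
  P(3)·log₂(P(3)/Q(3)) = 0.2581·log₂(0.2581/0.2) = 0.09496
  P(4)·log₂(P(4)/Q(4)) = 0.1116·log₂(0.1116/0.2) = -0.09393
  P(5)·log₂(P(5)/Q(5)) = 0.1021·log₂(0.1021/0.2) = -0.09904

D_KL(P||Q) = 0.11878 + 0.09334 + 0.09496 - 0.09393 - 0.09904 = 0.11411 ≈ 0.1141 bits

D_KL(Q||P) = Σ Q(x) log₂(Q(x)/P(x))

Computing term by term:
  Q(1)·log₂(Q(1)/P(1)) = 0.2·log₂(0.2/0.271) = -0.08766
  Q(2)·log₂(Q(2)/P(2)) = 0.2·log₂(0.2/0.2572) = -0.07258
  Q(3)·log₂(Q(3)/P(3)) = 0.2·log₂(0.2/0.2581) = -0.07359
  Q(4)·log₂(Q(4)/P(4)) = 0.2·log₂(0.2/0.1116) = 0.16833
  Q(5)·log₂(Q(5)/P(5)) = 0.2·log₂(0.2/0.1021) = 0.19400

D_KL(Q||P) = -0.08766 - 0.07258 - 0.07359 + 0.16833 + 0.19400 = 0.12850 ≈ 0.1285 bits

These are NOT equal (difference: 0.0144 bits). KL divergence is asymmetric: D_KL(P||Q) ≠ D_KL(Q||P) in general.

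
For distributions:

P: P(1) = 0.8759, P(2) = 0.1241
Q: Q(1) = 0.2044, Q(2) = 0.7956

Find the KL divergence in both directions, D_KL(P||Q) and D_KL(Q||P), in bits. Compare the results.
D_KL(P||Q) = 1.5062 bits, D_KL(Q||P) = 1.7035 bits. D_KL(Q||P) is larger than D_KL(P||Q) by 0.1973 bits; the two directions differ.

D_KL(P||Q) = Σ P(x) log₂(P(x)/Q(x))

Computing term by term:
  P(1)·log₂(P(1)/Q(1)) = 0.8759·log₂(0.8759/0.2044) = 1.83884
  P(2)·log₂(P(2)/Q(2)) = 0.1241·log₂(0.1241/0.7956) = -0.33266

D_KL(P||Q) = 1.83884 - 0.33266 = 1.50618 ≈ 1.5062 bits

D_KL(Q||P) = Σ Q(x) log₂(Q(x)/P(x))

Computing term by term:
  Q(1)·log₂(Q(1)/P(1)) = 0.2044·log₂(0.2044/0.8759) = -0.42911
  Q(2)·log₂(Q(2)/P(2)) = 0.7956·log₂(0.7956/0.1241) = 2.13264

D_KL(Q||P) = -0.42911 + 2.13264 = 1.70353 ≈ 1.7035 bits

These are NOT equal (difference: 0.1973 bits). KL divergence is asymmetric: D_KL(P||Q) ≠ D_KL(Q||P) in general.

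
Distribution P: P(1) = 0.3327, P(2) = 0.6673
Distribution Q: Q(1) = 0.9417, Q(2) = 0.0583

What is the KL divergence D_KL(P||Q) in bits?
1.8473 bits

D_KL(P||Q) = Σ P(x) log₂(P(x)/Q(x))

Computing term by term:
  P(1)·log₂(P(1)/Q(1)) = 0.3327·log₂(0.3327/0.9417) = -0.49940
  P(2)·log₂(P(2)/Q(2)) = 0.6673·log₂(0.6673/0.0583) = 2.34674

D_KL(P||Q) = -0.49940 + 2.34674 = 1.84734 ≈ 1.8473 bits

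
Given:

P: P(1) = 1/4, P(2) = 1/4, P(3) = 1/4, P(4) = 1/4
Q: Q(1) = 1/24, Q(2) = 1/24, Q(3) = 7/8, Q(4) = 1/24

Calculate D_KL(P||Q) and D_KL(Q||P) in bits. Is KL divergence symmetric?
D_KL(P||Q) = 1.4869 bits, D_KL(Q||P) = 1.2583 bits. No, KL divergence is not symmetric.

D_KL(P||Q) = Σ P(x) log₂(P(x)/Q(x))

Computing term by term:
  P(1)·log₂(P(1)/Q(1)) = (1/4)·log₂((1/4)/(1/24)) = 0.64624
  P(2)·log₂(P(2)/Q(2)) = (1/4)·log₂((1/4)/(1/24)) = 0.64624
  P(3)·log₂(P(3)/Q(3)) = (1/4)·log₂((1/4)/(7/8)) = -0.45184
  P(4)·log₂(P(4)/Q(4)) = (1/4)·log₂((1/4)/(1/24)) = 0.64624

D_KL(P||Q) = 0.64624 + 0.64624 - 0.45184 + 0.64624 = 1.48688 ≈ 1.4869 bits

D_KL(Q||P) = Σ Q(x) log₂(Q(x)/P(x))

Computing term by term:
  Q(1)·log₂(Q(1)/P(1)) = (1/24)·log₂((1/24)/(1/4)) = -0.10771
  Q(2)·log₂(Q(2)/P(2)) = (1/24)·log₂((1/24)/(1/4)) = -0.10771
  Q(3)·log₂(Q(3)/P(3)) = (7/8)·log₂((7/8)/(1/4)) = 1.58144
  Q(4)·log₂(Q(4)/P(4)) = (1/24)·log₂((1/24)/(1/4)) = -0.10771

D_KL(Q||P) = -0.10771 - 0.10771 + 1.58144 - 0.10771 = 1.25831 ≈ 1.2583 bits

These are NOT equal (difference: 0.2286 bits). KL divergence is asymmetric: D_KL(P||Q) ≠ D_KL(Q||P) in general.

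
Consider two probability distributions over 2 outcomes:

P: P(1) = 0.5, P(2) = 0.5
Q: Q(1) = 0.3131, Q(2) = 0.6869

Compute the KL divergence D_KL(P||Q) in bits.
0.1086 bits

D_KL(P||Q) = Σ P(x) log₂(P(x)/Q(x))

Computing term by term:
  P(1)·log₂(P(1)/Q(1)) = 0.5·log₂(0.5/0.3131) = 0.33765
  P(2)·log₂(P(2)/Q(2)) = 0.5·log₂(0.5/0.6869) = -0.22909

D_KL(P||Q) = 0.33765 - 0.22909 = 0.10856 ≈ 0.1086 bits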